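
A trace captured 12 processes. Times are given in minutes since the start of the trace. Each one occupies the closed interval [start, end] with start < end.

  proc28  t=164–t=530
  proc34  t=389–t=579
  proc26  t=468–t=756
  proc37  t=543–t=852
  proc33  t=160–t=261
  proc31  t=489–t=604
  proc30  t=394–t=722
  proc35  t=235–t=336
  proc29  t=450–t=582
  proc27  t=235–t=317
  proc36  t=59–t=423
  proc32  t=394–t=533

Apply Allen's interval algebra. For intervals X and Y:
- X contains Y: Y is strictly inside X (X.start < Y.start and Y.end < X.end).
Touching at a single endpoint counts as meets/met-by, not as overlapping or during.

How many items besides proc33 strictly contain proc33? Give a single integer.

Target proc33 = [t=160, t=261].
proc26 [t=468, t=756] → after → no.
proc27 [t=235, t=317] → overlapped-by → no.
proc28 [t=164, t=530] → overlapped-by → no.
proc29 [t=450, t=582] → after → no.
proc30 [t=394, t=722] → after → no.
proc31 [t=489, t=604] → after → no.
proc32 [t=394, t=533] → after → no.
proc34 [t=389, t=579] → after → no.
proc35 [t=235, t=336] → overlapped-by → no.
proc36 [t=59, t=423] → contains → counts.
proc37 [t=543, t=852] → after → no.
Total: 1.

1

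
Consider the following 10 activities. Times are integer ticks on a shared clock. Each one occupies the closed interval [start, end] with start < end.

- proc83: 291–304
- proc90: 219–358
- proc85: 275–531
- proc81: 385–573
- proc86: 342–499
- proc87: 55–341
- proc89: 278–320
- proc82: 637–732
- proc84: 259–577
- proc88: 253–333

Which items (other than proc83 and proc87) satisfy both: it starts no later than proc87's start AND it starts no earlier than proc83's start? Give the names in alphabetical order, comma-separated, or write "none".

none

Conditions: its start is no later than proc87's start (X.start <= 55) AND its start is no earlier than proc83's start (X.start >= 291).
proc81: start 385 <= 55? ✗; start 385 >= 291? ✓ → no.
proc82: start 637 <= 55? ✗; start 637 >= 291? ✓ → no.
proc84: start 259 <= 55? ✗; start 259 >= 291? ✗ → no.
proc85: start 275 <= 55? ✗; start 275 >= 291? ✗ → no.
proc86: start 342 <= 55? ✗; start 342 >= 291? ✓ → no.
proc88: start 253 <= 55? ✗; start 253 >= 291? ✗ → no.
proc89: start 278 <= 55? ✗; start 278 >= 291? ✗ → no.
proc90: start 219 <= 55? ✗; start 219 >= 291? ✗ → no.
Result: none.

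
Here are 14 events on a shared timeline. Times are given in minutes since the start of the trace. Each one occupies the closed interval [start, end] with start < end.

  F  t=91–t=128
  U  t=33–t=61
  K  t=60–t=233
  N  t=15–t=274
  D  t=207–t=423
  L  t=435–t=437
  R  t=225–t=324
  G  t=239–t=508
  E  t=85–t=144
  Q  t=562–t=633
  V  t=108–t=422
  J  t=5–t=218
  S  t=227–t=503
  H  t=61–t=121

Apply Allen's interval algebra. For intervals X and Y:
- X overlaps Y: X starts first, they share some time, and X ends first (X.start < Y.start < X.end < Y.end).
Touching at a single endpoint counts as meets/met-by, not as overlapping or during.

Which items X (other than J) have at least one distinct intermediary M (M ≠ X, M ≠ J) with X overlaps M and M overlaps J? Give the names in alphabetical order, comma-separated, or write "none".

Target J = [t=5, t=218].
Intermediaries M with M overlaps J: none.
Union: none.

none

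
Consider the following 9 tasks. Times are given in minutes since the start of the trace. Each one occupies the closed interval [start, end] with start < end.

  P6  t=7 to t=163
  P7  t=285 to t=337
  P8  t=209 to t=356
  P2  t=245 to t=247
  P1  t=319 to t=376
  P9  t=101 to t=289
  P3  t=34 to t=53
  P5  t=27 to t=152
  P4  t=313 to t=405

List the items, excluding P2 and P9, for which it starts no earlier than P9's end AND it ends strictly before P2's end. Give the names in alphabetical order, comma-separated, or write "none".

Conditions: its start is no earlier than P9's end (X.start >= t=289) AND its end is strictly before P2's end (X.end < t=247).
P1: start t=319 >= t=289? ✓; end t=376 < t=247? ✗ → no.
P3: start t=34 >= t=289? ✗; end t=53 < t=247? ✓ → no.
P4: start t=313 >= t=289? ✓; end t=405 < t=247? ✗ → no.
P5: start t=27 >= t=289? ✗; end t=152 < t=247? ✓ → no.
P6: start t=7 >= t=289? ✗; end t=163 < t=247? ✓ → no.
P7: start t=285 >= t=289? ✗; end t=337 < t=247? ✗ → no.
P8: start t=209 >= t=289? ✗; end t=356 < t=247? ✗ → no.
Result: none.

none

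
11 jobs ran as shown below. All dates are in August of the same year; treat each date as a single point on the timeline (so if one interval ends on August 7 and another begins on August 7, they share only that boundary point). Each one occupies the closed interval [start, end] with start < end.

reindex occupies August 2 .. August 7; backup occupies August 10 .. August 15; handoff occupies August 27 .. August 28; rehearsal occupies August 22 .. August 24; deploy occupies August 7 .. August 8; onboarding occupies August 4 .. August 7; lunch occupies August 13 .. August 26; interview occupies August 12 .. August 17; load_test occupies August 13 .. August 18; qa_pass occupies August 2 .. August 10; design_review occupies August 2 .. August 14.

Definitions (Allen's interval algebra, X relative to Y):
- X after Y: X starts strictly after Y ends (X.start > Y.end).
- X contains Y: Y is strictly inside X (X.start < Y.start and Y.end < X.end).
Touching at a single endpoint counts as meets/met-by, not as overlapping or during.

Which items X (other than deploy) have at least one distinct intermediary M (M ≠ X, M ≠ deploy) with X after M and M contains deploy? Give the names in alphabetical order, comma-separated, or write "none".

handoff, interview, load_test, lunch, rehearsal

Target deploy = [August 7, August 8].
Intermediaries M with M contains deploy: design_review, qa_pass.
Via design_review — items with X after design_review: handoff, rehearsal.
Via qa_pass — items with X after qa_pass: handoff, interview, load_test, lunch, rehearsal.
Union: handoff, interview, load_test, lunch, rehearsal.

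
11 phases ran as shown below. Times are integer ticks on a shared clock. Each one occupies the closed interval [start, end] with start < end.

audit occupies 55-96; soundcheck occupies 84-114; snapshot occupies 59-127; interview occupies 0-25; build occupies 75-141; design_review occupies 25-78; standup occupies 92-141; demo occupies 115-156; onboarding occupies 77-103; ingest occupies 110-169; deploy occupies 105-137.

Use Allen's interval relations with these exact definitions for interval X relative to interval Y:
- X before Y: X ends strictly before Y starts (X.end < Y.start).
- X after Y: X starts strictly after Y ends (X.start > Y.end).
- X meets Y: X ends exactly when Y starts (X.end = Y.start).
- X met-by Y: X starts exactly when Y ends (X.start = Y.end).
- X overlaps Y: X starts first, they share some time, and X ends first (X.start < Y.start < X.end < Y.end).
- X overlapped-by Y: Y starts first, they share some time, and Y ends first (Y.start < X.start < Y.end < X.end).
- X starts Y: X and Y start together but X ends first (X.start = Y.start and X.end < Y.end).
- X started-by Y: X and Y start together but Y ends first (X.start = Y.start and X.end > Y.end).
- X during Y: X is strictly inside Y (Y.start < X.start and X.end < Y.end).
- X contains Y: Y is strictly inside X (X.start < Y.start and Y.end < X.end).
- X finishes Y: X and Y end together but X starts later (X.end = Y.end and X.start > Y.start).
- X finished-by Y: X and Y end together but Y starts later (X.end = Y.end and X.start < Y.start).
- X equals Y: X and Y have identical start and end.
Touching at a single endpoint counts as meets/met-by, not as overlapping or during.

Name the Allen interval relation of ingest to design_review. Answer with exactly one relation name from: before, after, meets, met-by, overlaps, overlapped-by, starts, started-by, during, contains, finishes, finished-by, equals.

ingest = [110, 169]; design_review = [25, 78].
Compare endpoints: ingest.start > design_review.start, ingest.start > design_review.end, ingest.end > design_review.start, ingest.end > design_review.end.
That pattern is 'after'.

after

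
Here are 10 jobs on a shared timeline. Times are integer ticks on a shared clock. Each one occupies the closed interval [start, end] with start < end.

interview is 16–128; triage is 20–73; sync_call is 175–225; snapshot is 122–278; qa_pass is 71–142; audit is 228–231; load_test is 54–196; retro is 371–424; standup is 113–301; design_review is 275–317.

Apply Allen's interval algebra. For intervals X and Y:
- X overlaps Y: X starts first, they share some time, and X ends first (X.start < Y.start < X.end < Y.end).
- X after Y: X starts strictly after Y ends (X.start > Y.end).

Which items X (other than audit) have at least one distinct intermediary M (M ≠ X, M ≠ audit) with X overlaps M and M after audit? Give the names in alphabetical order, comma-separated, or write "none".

snapshot, standup

Target audit = [228, 231].
Intermediaries M with M after audit: design_review, retro.
Via design_review — items with X overlaps design_review: snapshot, standup.
Via retro — items with X overlaps retro: none.
Union: snapshot, standup.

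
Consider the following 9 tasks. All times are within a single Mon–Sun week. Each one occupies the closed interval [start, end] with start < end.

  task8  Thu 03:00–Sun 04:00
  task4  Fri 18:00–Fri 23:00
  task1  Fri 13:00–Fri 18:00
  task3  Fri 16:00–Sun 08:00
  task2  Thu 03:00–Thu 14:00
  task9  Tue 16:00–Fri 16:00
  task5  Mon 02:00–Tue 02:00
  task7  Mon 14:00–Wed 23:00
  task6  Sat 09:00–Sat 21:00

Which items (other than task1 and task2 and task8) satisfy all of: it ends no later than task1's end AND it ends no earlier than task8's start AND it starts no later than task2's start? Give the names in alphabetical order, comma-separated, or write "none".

task9

Conditions: its end is no later than task1's end (X.end <= Fri 18:00) AND its end is no earlier than task8's start (X.end >= Thu 03:00) AND its start is no later than task2's start (X.start <= Thu 03:00).
task3: end Sun 08:00 <= Fri 18:00? ✗; end Sun 08:00 >= Thu 03:00? ✓; start Fri 16:00 <= Thu 03:00? ✗ → no.
task4: end Fri 23:00 <= Fri 18:00? ✗; end Fri 23:00 >= Thu 03:00? ✓; start Fri 18:00 <= Thu 03:00? ✗ → no.
task5: end Tue 02:00 <= Fri 18:00? ✓; end Tue 02:00 >= Thu 03:00? ✗; start Mon 02:00 <= Thu 03:00? ✓ → no.
task6: end Sat 21:00 <= Fri 18:00? ✗; end Sat 21:00 >= Thu 03:00? ✓; start Sat 09:00 <= Thu 03:00? ✗ → no.
task7: end Wed 23:00 <= Fri 18:00? ✓; end Wed 23:00 >= Thu 03:00? ✗; start Mon 14:00 <= Thu 03:00? ✓ → no.
task9: end Fri 16:00 <= Fri 18:00? ✓; end Fri 16:00 >= Thu 03:00? ✓; start Tue 16:00 <= Thu 03:00? ✓ → yes.
Result: task9.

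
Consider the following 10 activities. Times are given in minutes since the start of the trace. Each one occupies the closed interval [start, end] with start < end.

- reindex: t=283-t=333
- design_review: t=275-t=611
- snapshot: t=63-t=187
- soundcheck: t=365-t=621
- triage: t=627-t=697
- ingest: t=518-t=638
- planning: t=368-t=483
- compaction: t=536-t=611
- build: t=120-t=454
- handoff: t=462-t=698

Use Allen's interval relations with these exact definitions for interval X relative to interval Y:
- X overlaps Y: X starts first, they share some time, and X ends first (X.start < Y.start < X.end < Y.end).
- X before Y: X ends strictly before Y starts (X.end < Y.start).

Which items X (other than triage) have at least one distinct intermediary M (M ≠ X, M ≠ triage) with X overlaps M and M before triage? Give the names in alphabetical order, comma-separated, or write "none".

Target triage = [t=627, t=697].
Intermediaries M with M before triage: build, compaction, design_review, planning, reindex, snapshot, soundcheck.
Via build — items with X overlaps build: snapshot.
Via compaction — items with X overlaps compaction: none.
Via design_review — items with X overlaps design_review: build.
Via planning — items with X overlaps planning: build.
Via reindex — items with X overlaps reindex: none.
Via snapshot — items with X overlaps snapshot: none.
Via soundcheck — items with X overlaps soundcheck: build, design_review.
Union: build, design_review, snapshot.

build, design_review, snapshot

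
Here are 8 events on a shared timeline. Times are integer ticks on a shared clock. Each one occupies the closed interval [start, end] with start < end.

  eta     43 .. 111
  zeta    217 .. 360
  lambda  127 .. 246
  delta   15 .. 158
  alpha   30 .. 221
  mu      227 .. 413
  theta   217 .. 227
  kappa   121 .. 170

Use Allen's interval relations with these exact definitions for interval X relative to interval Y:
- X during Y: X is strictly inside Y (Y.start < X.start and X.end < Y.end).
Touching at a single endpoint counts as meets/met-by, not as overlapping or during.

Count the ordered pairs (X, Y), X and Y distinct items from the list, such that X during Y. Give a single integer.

4

Checking all 56 ordered pairs for relation 'during'; matching pairs in alphabetical order:
(eta, alpha): eta during alpha ✓
(eta, delta): eta during delta ✓
(kappa, alpha): kappa during alpha ✓
(theta, lambda): theta during lambda ✓
Count: 4.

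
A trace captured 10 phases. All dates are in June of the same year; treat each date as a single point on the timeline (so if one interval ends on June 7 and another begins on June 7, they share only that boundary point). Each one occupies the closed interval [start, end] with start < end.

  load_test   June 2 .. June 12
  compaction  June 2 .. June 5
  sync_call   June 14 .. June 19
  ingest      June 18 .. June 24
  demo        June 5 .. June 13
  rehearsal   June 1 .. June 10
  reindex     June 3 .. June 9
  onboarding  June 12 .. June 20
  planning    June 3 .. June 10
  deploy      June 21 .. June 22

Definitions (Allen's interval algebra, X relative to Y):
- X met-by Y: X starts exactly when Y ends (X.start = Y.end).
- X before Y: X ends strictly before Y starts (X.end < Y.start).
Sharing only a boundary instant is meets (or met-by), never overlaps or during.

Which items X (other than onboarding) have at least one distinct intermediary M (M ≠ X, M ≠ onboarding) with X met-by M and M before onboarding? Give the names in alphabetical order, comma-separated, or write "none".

Target onboarding = [June 12, June 20].
Intermediaries M with M before onboarding: compaction, planning, rehearsal, reindex.
Via compaction — items with X met-by compaction: demo.
Via planning — items with X met-by planning: none.
Via rehearsal — items with X met-by rehearsal: none.
Via reindex — items with X met-by reindex: none.
Union: demo.

demo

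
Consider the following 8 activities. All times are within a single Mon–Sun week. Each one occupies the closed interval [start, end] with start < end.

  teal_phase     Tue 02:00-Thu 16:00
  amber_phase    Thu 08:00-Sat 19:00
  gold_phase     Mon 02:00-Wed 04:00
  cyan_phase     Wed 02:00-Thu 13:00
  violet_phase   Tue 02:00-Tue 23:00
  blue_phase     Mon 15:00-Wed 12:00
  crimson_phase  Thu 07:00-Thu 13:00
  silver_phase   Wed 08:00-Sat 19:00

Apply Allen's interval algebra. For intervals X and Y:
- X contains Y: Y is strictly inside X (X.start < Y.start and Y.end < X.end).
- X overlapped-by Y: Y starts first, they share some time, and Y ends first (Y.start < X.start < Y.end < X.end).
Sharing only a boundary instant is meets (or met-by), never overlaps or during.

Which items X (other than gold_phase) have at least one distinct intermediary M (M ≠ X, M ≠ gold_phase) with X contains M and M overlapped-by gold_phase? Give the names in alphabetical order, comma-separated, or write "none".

teal_phase

Target gold_phase = [Mon 02:00, Wed 04:00].
Intermediaries M with M overlapped-by gold_phase: blue_phase, cyan_phase, teal_phase.
Via blue_phase — items with X contains blue_phase: none.
Via cyan_phase — items with X contains cyan_phase: teal_phase.
Via teal_phase — items with X contains teal_phase: none.
Union: teal_phase.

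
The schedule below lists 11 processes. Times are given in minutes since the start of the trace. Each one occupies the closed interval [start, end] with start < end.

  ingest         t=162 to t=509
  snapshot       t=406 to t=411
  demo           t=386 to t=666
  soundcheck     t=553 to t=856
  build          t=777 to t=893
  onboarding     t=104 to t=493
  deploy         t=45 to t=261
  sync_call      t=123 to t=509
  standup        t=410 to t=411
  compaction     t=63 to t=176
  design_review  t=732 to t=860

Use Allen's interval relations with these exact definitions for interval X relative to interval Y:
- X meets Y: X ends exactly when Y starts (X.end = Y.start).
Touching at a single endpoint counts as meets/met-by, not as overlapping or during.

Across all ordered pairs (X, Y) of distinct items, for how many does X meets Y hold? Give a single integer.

Checking all 110 ordered pairs for relation 'meets'; matching pairs in alphabetical order:
No pair satisfies it.
Count: 0.

0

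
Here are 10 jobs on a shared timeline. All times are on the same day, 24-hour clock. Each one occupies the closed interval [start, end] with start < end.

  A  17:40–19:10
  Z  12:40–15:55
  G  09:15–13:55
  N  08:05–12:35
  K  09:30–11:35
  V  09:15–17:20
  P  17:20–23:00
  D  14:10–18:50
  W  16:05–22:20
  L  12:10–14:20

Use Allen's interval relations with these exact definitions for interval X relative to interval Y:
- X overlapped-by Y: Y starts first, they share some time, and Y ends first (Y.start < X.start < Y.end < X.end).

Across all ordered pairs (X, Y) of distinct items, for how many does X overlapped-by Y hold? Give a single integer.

Checking all 90 ordered pairs for relation 'overlapped-by'; matching pairs in alphabetical order:
(A, D): A overlapped-by D ✓
(D, L): D overlapped-by L ✓
(D, V): D overlapped-by V ✓
(D, Z): D overlapped-by Z ✓
(G, N): G overlapped-by N ✓
(L, G): L overlapped-by G ✓
(L, N): L overlapped-by N ✓
(P, D): P overlapped-by D ✓
(P, W): P overlapped-by W ✓
(V, N): V overlapped-by N ✓
(W, D): W overlapped-by D ✓
(W, V): W overlapped-by V ✓
(Z, G): Z overlapped-by G ✓
(Z, L): Z overlapped-by L ✓
Count: 14.

14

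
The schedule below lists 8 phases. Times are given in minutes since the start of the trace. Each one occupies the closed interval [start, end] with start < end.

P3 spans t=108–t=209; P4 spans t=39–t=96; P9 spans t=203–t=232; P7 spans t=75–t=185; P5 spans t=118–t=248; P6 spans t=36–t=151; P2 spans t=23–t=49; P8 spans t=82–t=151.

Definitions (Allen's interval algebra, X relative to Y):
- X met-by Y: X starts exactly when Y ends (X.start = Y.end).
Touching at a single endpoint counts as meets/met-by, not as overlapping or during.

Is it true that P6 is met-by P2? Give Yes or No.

P6 = [t=36, t=151], P2 = [t=23, t=49].
Actual relation of P6 to P2: overlapped-by.
Asked whether 'met-by' holds → No.

No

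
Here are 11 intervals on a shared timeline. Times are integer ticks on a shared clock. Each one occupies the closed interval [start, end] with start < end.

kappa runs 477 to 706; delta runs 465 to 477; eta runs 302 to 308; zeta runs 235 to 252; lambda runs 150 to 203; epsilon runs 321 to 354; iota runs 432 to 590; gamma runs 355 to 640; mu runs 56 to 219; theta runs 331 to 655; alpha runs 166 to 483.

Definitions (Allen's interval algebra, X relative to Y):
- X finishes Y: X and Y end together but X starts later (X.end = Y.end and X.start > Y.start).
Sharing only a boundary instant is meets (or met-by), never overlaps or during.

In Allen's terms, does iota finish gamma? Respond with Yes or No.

iota = [432, 590], gamma = [355, 640].
Actual relation of iota to gamma: during.
Asked whether 'finishes' holds → No.

No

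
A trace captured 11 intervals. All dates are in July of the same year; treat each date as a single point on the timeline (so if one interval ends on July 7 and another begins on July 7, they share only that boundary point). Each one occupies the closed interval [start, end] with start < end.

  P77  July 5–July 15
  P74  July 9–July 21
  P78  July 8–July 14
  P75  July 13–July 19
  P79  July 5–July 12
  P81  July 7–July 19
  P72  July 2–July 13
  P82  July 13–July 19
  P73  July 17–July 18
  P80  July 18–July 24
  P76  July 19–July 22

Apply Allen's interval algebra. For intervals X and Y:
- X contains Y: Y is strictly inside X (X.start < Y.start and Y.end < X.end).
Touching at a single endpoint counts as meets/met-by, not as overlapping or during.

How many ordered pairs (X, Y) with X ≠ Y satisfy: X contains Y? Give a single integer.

10

Checking all 110 ordered pairs for relation 'contains'; matching pairs in alphabetical order:
(P72, P79): P72 contains P79 ✓
(P74, P73): P74 contains P73 ✓
(P74, P75): P74 contains P75 ✓
(P74, P82): P74 contains P82 ✓
(P75, P73): P75 contains P73 ✓
(P77, P78): P77 contains P78 ✓
(P80, P76): P80 contains P76 ✓
(P81, P73): P81 contains P73 ✓
(P81, P78): P81 contains P78 ✓
(P82, P73): P82 contains P73 ✓
Count: 10.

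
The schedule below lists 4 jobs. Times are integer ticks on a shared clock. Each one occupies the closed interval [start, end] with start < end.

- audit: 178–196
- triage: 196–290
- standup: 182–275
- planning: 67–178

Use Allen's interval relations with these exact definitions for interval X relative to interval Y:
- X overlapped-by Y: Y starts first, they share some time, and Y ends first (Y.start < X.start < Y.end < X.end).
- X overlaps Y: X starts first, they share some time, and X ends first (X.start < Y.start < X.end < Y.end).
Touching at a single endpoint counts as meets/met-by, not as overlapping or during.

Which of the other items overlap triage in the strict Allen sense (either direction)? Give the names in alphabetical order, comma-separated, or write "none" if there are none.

Target triage = [196, 290].
audit [178, 196] → meets → no.
planning [67, 178] → before → no.
standup [182, 275] → overlaps → yes.
Result: standup.

standup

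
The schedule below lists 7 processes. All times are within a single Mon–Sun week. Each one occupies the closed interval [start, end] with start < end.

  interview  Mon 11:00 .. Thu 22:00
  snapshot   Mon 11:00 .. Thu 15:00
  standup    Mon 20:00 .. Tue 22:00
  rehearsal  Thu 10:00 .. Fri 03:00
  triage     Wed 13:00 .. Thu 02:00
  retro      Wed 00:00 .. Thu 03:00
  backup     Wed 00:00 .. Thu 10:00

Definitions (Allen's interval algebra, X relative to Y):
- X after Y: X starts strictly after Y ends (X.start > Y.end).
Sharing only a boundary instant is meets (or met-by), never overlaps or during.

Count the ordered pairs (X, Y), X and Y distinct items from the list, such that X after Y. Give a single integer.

Checking all 42 ordered pairs for relation 'after'; matching pairs in alphabetical order:
(backup, standup): backup after standup ✓
(rehearsal, retro): rehearsal after retro ✓
(rehearsal, standup): rehearsal after standup ✓
(rehearsal, triage): rehearsal after triage ✓
(retro, standup): retro after standup ✓
(triage, standup): triage after standup ✓
Count: 6.

6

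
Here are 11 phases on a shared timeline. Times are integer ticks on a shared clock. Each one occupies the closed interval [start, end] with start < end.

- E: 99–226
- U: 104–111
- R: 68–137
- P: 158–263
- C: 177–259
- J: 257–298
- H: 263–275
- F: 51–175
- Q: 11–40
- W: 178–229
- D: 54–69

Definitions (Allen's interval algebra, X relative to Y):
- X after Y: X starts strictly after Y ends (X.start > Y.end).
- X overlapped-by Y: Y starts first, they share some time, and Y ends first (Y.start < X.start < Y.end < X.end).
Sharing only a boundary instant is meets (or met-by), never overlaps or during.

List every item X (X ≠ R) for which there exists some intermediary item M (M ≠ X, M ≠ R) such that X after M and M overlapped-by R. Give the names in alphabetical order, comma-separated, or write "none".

H, J

Target R = [68, 137].
Intermediaries M with M overlapped-by R: E.
Via E — items with X after E: H, J.
Union: H, J.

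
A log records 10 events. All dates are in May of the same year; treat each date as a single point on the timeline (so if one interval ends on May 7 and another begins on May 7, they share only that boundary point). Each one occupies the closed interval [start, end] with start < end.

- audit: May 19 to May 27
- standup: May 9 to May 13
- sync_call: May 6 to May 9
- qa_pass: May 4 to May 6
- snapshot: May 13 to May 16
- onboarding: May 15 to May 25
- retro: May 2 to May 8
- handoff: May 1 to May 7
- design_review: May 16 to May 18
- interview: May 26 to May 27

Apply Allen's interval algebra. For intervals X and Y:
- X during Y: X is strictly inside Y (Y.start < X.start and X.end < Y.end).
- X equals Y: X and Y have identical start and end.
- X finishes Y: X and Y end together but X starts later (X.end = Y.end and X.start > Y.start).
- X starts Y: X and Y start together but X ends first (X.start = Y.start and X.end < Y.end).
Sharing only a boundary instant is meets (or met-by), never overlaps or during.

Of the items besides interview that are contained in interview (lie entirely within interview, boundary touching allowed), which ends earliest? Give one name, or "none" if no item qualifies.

none

Target interview = [May 26, May 27].
audit [May 19, May 27] → finished-by → excluded.
design_review [May 16, May 18] → before → excluded.
handoff [May 1, May 7] → before → excluded.
onboarding [May 15, May 25] → before → excluded.
qa_pass [May 4, May 6] → before → excluded.
retro [May 2, May 8] → before → excluded.
snapshot [May 13, May 16] → before → excluded.
standup [May 9, May 13] → before → excluded.
sync_call [May 6, May 9] → before → excluded.
No candidates → none.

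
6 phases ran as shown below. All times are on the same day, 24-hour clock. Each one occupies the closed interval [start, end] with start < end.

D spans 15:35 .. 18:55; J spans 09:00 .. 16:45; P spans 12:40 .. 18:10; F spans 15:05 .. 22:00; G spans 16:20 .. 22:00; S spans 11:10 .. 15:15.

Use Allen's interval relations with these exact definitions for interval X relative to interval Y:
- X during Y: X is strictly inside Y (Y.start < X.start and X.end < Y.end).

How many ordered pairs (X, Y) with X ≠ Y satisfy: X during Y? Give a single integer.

Checking all 30 ordered pairs for relation 'during'; matching pairs in alphabetical order:
(D, F): D during F ✓
(S, J): S during J ✓
Count: 2.

2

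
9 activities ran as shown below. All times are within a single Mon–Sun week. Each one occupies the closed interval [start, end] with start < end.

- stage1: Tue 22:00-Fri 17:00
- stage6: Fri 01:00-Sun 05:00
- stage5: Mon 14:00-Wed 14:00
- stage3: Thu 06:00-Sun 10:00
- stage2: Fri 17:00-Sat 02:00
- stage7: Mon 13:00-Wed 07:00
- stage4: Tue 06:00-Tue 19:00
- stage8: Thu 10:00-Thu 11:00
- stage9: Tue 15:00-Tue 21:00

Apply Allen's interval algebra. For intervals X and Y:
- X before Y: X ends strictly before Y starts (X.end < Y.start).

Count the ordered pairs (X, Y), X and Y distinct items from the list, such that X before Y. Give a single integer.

20

Checking all 72 ordered pairs for relation 'before'; matching pairs in alphabetical order:
(stage4, stage1): stage4 before stage1 ✓
(stage4, stage2): stage4 before stage2 ✓
(stage4, stage3): stage4 before stage3 ✓
(stage4, stage6): stage4 before stage6 ✓
(stage4, stage8): stage4 before stage8 ✓
(stage5, stage2): stage5 before stage2 ✓
(stage5, stage3): stage5 before stage3 ✓
(stage5, stage6): stage5 before stage6 ✓
(stage5, stage8): stage5 before stage8 ✓
(stage7, stage2): stage7 before stage2 ✓
(stage7, stage3): stage7 before stage3 ✓
(stage7, stage6): stage7 before stage6 ✓
(stage7, stage8): stage7 before stage8 ✓
(stage8, stage2): stage8 before stage2 ✓
(stage8, stage6): stage8 before stage6 ✓
(stage9, stage1): stage9 before stage1 ✓
(stage9, stage2): stage9 before stage2 ✓
(stage9, stage3): stage9 before stage3 ✓
(stage9, stage6): stage9 before stage6 ✓
(stage9, stage8): stage9 before stage8 ✓
Count: 20.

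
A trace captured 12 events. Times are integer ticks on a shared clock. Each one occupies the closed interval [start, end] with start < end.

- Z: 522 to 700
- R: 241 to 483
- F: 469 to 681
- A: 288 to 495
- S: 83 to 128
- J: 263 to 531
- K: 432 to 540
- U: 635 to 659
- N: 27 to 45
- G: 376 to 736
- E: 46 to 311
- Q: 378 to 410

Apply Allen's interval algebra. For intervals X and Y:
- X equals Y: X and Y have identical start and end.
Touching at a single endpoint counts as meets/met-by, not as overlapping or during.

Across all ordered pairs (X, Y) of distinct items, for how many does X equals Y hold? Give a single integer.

0

Checking all 132 ordered pairs for relation 'equals'; matching pairs in alphabetical order:
No pair satisfies it.
Count: 0.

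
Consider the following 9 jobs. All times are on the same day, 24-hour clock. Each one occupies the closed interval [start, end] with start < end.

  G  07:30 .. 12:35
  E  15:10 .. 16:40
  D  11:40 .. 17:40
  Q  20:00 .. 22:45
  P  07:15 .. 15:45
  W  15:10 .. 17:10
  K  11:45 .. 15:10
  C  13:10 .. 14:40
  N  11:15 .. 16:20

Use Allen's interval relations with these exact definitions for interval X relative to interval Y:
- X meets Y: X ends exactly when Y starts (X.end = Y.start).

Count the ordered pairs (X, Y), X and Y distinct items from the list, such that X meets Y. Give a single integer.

Checking all 72 ordered pairs for relation 'meets'; matching pairs in alphabetical order:
(K, E): K meets E ✓
(K, W): K meets W ✓
Count: 2.

2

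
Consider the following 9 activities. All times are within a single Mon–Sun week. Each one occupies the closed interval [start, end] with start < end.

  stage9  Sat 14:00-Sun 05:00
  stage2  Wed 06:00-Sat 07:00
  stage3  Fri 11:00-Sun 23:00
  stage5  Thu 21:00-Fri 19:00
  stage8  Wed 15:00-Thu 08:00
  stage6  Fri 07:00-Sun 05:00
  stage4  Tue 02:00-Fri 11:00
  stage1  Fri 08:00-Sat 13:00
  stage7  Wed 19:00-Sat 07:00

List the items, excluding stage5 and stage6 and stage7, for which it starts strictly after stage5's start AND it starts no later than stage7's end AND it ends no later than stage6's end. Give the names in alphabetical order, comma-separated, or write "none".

Conditions: its start is strictly after stage5's start (X.start > Thu 21:00) AND its start is no later than stage7's end (X.start <= Sat 07:00) AND its end is no later than stage6's end (X.end <= Sun 05:00).
stage1: start Fri 08:00 > Thu 21:00? ✓; start Fri 08:00 <= Sat 07:00? ✓; end Sat 13:00 <= Sun 05:00? ✓ → yes.
stage2: start Wed 06:00 > Thu 21:00? ✗; start Wed 06:00 <= Sat 07:00? ✓; end Sat 07:00 <= Sun 05:00? ✓ → no.
stage3: start Fri 11:00 > Thu 21:00? ✓; start Fri 11:00 <= Sat 07:00? ✓; end Sun 23:00 <= Sun 05:00? ✗ → no.
stage4: start Tue 02:00 > Thu 21:00? ✗; start Tue 02:00 <= Sat 07:00? ✓; end Fri 11:00 <= Sun 05:00? ✓ → no.
stage8: start Wed 15:00 > Thu 21:00? ✗; start Wed 15:00 <= Sat 07:00? ✓; end Thu 08:00 <= Sun 05:00? ✓ → no.
stage9: start Sat 14:00 > Thu 21:00? ✓; start Sat 14:00 <= Sat 07:00? ✗; end Sun 05:00 <= Sun 05:00? ✓ → no.
Result: stage1.

stage1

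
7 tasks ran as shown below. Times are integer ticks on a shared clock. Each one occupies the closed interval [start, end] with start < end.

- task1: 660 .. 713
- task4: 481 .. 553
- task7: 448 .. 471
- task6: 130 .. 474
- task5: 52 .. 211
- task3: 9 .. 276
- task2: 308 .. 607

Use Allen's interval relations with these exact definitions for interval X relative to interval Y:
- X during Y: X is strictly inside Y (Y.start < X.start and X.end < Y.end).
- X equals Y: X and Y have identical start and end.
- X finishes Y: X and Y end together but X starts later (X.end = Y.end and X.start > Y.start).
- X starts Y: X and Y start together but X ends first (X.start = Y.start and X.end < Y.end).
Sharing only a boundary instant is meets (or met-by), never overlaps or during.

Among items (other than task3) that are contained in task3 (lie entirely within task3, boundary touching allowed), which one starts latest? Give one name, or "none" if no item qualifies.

task5

Target task3 = [9, 276].
task1 [660, 713] → after → excluded.
task2 [308, 607] → after → excluded.
task4 [481, 553] → after → excluded.
task5 [52, 211] → during → candidate.
task6 [130, 474] → overlapped-by → excluded.
task7 [448, 471] → after → excluded.
Among candidates, latest start is 52 → task5.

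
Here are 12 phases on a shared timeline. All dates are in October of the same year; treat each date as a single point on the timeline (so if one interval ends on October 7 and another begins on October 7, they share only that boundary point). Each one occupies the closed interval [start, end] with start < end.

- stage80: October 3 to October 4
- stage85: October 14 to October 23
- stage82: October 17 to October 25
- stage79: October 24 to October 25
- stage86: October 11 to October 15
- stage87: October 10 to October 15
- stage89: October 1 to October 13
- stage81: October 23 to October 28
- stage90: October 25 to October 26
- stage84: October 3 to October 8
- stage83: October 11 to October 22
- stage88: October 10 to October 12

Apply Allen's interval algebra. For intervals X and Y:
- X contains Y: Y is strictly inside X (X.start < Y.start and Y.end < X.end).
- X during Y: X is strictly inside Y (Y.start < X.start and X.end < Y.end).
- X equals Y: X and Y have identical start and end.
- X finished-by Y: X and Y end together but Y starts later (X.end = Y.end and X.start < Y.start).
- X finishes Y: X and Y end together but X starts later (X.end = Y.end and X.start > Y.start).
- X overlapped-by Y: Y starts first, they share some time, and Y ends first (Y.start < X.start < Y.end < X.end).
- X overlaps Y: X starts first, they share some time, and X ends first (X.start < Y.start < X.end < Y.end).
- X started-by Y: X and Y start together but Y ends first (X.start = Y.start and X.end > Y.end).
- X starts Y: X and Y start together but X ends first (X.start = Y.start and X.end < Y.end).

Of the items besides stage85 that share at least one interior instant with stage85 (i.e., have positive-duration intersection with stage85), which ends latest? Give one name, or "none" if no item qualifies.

stage82

Target stage85 = [October 14, October 23].
stage79 [October 24, October 25] → after → excluded.
stage80 [October 3, October 4] → before → excluded.
stage81 [October 23, October 28] → met-by → excluded.
stage82 [October 17, October 25] → overlapped-by → candidate.
stage83 [October 11, October 22] → overlaps → candidate.
stage84 [October 3, October 8] → before → excluded.
stage86 [October 11, October 15] → overlaps → candidate.
stage87 [October 10, October 15] → overlaps → candidate.
stage88 [October 10, October 12] → before → excluded.
stage89 [October 1, October 13] → before → excluded.
stage90 [October 25, October 26] → after → excluded.
Among candidates, latest end is October 25 → stage82.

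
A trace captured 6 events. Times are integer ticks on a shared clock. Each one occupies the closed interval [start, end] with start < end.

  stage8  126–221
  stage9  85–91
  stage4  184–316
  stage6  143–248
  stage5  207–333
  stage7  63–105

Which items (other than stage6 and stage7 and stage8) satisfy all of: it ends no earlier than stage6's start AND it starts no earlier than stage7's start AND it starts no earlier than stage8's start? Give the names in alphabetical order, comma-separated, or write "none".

stage4, stage5

Conditions: its end is no earlier than stage6's start (X.end >= 143) AND its start is no earlier than stage7's start (X.start >= 63) AND its start is no earlier than stage8's start (X.start >= 126).
stage4: end 316 >= 143? ✓; start 184 >= 63? ✓; start 184 >= 126? ✓ → yes.
stage5: end 333 >= 143? ✓; start 207 >= 63? ✓; start 207 >= 126? ✓ → yes.
stage9: end 91 >= 143? ✗; start 85 >= 63? ✓; start 85 >= 126? ✗ → no.
Result: stage4, stage5.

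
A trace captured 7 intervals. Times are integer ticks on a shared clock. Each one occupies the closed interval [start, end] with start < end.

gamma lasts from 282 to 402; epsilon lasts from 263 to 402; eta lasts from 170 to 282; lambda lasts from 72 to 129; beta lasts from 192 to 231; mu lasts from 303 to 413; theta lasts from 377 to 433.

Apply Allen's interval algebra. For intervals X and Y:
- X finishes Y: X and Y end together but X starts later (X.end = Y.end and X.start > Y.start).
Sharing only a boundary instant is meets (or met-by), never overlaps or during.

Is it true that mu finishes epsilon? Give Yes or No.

No

mu = [303, 413], epsilon = [263, 402].
Actual relation of mu to epsilon: overlapped-by.
Asked whether 'finishes' holds → No.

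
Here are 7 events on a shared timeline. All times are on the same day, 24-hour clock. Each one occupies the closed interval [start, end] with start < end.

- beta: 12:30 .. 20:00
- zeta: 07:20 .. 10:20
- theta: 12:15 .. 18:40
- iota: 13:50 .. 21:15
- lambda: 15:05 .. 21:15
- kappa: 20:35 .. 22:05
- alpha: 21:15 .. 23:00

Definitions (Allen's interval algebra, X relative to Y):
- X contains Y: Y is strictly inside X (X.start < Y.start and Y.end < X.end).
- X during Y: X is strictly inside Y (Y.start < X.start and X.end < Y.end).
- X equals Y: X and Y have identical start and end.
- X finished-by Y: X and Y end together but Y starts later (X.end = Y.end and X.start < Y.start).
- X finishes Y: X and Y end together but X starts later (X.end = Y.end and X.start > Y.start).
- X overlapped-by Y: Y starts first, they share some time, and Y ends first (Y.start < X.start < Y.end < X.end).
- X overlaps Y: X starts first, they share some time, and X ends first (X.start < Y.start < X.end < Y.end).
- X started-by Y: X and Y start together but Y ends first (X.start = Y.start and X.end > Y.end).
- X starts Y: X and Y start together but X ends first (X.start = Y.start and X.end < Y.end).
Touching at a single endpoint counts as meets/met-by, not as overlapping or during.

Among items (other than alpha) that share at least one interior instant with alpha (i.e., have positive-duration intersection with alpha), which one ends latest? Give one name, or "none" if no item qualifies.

kappa

Target alpha = [21:15, 23:00].
beta [12:30, 20:00] → before → excluded.
iota [13:50, 21:15] → meets → excluded.
kappa [20:35, 22:05] → overlaps → candidate.
lambda [15:05, 21:15] → meets → excluded.
theta [12:15, 18:40] → before → excluded.
zeta [07:20, 10:20] → before → excluded.
Among candidates, latest end is 22:05 → kappa.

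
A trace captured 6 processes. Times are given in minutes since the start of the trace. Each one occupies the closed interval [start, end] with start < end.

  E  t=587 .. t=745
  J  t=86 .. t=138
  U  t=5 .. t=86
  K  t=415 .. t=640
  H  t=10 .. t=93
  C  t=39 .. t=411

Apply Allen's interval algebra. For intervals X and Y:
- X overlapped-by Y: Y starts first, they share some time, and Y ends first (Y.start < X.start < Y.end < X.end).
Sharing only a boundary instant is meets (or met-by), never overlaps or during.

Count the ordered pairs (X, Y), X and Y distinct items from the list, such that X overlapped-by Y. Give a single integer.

5

Checking all 30 ordered pairs for relation 'overlapped-by'; matching pairs in alphabetical order:
(C, H): C overlapped-by H ✓
(C, U): C overlapped-by U ✓
(E, K): E overlapped-by K ✓
(H, U): H overlapped-by U ✓
(J, H): J overlapped-by H ✓
Count: 5.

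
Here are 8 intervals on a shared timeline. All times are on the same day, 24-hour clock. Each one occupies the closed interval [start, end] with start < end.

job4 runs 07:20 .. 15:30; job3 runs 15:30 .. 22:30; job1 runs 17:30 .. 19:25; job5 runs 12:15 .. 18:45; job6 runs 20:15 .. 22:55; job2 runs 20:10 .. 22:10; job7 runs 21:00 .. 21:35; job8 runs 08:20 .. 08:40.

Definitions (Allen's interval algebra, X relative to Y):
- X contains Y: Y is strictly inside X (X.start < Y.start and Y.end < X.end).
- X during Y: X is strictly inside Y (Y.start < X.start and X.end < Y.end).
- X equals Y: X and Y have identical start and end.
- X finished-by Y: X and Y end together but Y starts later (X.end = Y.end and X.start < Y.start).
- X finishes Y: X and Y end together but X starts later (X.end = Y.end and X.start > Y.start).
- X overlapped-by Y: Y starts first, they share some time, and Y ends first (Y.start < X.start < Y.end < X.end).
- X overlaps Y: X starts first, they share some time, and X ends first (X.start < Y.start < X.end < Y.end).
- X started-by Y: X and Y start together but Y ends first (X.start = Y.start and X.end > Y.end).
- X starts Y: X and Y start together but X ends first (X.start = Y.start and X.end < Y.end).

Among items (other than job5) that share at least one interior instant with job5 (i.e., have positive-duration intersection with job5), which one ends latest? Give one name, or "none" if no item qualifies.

Target job5 = [12:15, 18:45].
job1 [17:30, 19:25] → overlapped-by → candidate.
job2 [20:10, 22:10] → after → excluded.
job3 [15:30, 22:30] → overlapped-by → candidate.
job4 [07:20, 15:30] → overlaps → candidate.
job6 [20:15, 22:55] → after → excluded.
job7 [21:00, 21:35] → after → excluded.
job8 [08:20, 08:40] → before → excluded.
Among candidates, latest end is 22:30 → job3.

job3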